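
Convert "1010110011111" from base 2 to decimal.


Input: "1010110011111" in base 2
Positional expansion:
  Digit '1' (value 1) x 2^12 = 4096
  Digit '0' (value 0) x 2^11 = 0
  Digit '1' (value 1) x 2^10 = 1024
  Digit '0' (value 0) x 2^9 = 0
  Digit '1' (value 1) x 2^8 = 256
  Digit '1' (value 1) x 2^7 = 128
  Digit '0' (value 0) x 2^6 = 0
  Digit '0' (value 0) x 2^5 = 0
  Digit '1' (value 1) x 2^4 = 16
  Digit '1' (value 1) x 2^3 = 8
  Digit '1' (value 1) x 2^2 = 4
  Digit '1' (value 1) x 2^1 = 2
  Digit '1' (value 1) x 2^0 = 1
Sum = 5535

5535


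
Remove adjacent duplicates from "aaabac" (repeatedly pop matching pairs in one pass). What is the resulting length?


Input: aaabac
Stack-based adjacent duplicate removal:
  Read 'a': push. Stack: a
  Read 'a': matches stack top 'a' => pop. Stack: (empty)
  Read 'a': push. Stack: a
  Read 'b': push. Stack: ab
  Read 'a': push. Stack: aba
  Read 'c': push. Stack: abac
Final stack: "abac" (length 4)

4


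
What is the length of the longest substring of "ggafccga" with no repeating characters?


Input: "ggafccga"
Sliding window (track last position of each char):
  Position 0 ('g'): window [0,0] length 1 -- new best
  Position 1 ('g'): repeat (last at 0), move window start to 1
  Position 1 ('g'): window [1,1] length 1
  Position 2 ('a'): window [1,2] length 2 -- new best
  Position 3 ('f'): window [1,3] length 3 -- new best
  Position 4 ('c'): window [1,4] length 4 -- new best
  Position 5 ('c'): repeat (last at 4), move window start to 5
  Position 5 ('c'): window [5,5] length 1
  Position 6 ('g'): window [5,6] length 2
  Position 7 ('a'): window [5,7] length 3
Longest substring with no repeats: "gafc" with length 4

4


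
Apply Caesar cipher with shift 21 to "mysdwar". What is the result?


Caesar cipher: shift "mysdwar" by 21
  'm' (pos 12) + 21 = pos 7 = 'h'
  'y' (pos 24) + 21 = pos 19 = 't'
  's' (pos 18) + 21 = pos 13 = 'n'
  'd' (pos 3) + 21 = pos 24 = 'y'
  'w' (pos 22) + 21 = pos 17 = 'r'
  'a' (pos 0) + 21 = pos 21 = 'v'
  'r' (pos 17) + 21 = pos 12 = 'm'
Result: htnyrvm

htnyrvm


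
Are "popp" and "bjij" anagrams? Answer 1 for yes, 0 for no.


Strings: "popp", "bjij"
Sorted first:  oppp
Sorted second: bijj
Differ at position 0: 'o' vs 'b' => not anagrams

0


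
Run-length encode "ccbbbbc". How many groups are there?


Input: ccbbbbc
Scanning for consecutive runs:
  Group 1: 'c' x 2 (positions 0-1)
  Group 2: 'b' x 4 (positions 2-5)
  Group 3: 'c' x 1 (positions 6-6)
Total groups: 3

3


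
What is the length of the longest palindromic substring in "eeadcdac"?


Input: "eeadcdac"
Checking substrings for palindromes:
  [2:7] "adcda" (len 5) => palindrome
  [3:6] "dcd" (len 3) => palindrome
  [0:2] "ee" (len 2) => palindrome
Longest palindromic substring: "adcda" with length 5

5


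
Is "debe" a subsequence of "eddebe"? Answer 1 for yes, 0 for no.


Check if "debe" is a subsequence of "eddebe"
Greedy scan:
  Position 0 ('e'): no match needed
  Position 1 ('d'): matches sub[0] = 'd'
  Position 2 ('d'): no match needed
  Position 3 ('e'): matches sub[1] = 'e'
  Position 4 ('b'): matches sub[2] = 'b'
  Position 5 ('e'): matches sub[3] = 'e'
All 4 characters matched => is a subsequence

1


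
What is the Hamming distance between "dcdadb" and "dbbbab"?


Comparing "dcdadb" and "dbbbab" position by position:
  Position 0: 'd' vs 'd' => same
  Position 1: 'c' vs 'b' => differ
  Position 2: 'd' vs 'b' => differ
  Position 3: 'a' vs 'b' => differ
  Position 4: 'd' vs 'a' => differ
  Position 5: 'b' vs 'b' => same
Total differences (Hamming distance): 4

4


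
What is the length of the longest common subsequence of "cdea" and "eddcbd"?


LCS of "cdea" and "eddcbd"
DP table:
           e    d    d    c    b    d
      0    0    0    0    0    0    0
  c   0    0    0    0    1    1    1
  d   0    0    1    1    1    1    2
  e   0    1    1    1    1    1    2
  a   0    1    1    1    1    1    2
LCS length = dp[4][6] = 2

2


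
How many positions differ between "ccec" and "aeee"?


Comparing "ccec" and "aeee" position by position:
  Position 0: 'c' vs 'a' => DIFFER
  Position 1: 'c' vs 'e' => DIFFER
  Position 2: 'e' vs 'e' => same
  Position 3: 'c' vs 'e' => DIFFER
Positions that differ: 3

3


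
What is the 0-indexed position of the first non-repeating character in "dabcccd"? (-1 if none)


Input: dabcccd
Character frequencies:
  'a': 1
  'b': 1
  'c': 3
  'd': 2
Scanning left to right for freq == 1:
  Position 0 ('d'): freq=2, skip
  Position 1 ('a'): unique! => answer = 1

1


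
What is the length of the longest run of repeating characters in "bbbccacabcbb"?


Input: "bbbccacabcbb"
Scanning for longest run:
  Position 1 ('b'): continues run of 'b', length=2
  Position 2 ('b'): continues run of 'b', length=3
  Position 3 ('c'): new char, reset run to 1
  Position 4 ('c'): continues run of 'c', length=2
  Position 5 ('a'): new char, reset run to 1
  Position 6 ('c'): new char, reset run to 1
  Position 7 ('a'): new char, reset run to 1
  Position 8 ('b'): new char, reset run to 1
  Position 9 ('c'): new char, reset run to 1
  Position 10 ('b'): new char, reset run to 1
  Position 11 ('b'): continues run of 'b', length=2
Longest run: 'b' with length 3

3


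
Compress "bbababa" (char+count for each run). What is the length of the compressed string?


Input: bbababa
Runs:
  'b' x 2 => "b2"
  'a' x 1 => "a1"
  'b' x 1 => "b1"
  'a' x 1 => "a1"
  'b' x 1 => "b1"
  'a' x 1 => "a1"
Compressed: "b2a1b1a1b1a1"
Compressed length: 12

12


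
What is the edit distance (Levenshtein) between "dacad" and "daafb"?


Computing edit distance: "dacad" -> "daafb"
DP table:
           d    a    a    f    b
      0    1    2    3    4    5
  d   1    0    1    2    3    4
  a   2    1    0    1    2    3
  c   3    2    1    1    2    3
  a   4    3    2    1    2    3
  d   5    4    3    2    2    3
Edit distance = dp[5][5] = 3

3


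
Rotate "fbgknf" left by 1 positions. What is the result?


Input: "fbgknf", rotate left by 1
First 1 characters: "f"
Remaining characters: "bgknf"
Concatenate remaining + first: "bgknf" + "f" = "bgknff"

bgknff


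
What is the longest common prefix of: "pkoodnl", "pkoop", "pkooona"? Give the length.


Words: pkoodnl, pkoop, pkooona
  Position 0: all 'p' => match
  Position 1: all 'k' => match
  Position 2: all 'o' => match
  Position 3: all 'o' => match
  Position 4: ('d', 'p', 'o') => mismatch, stop
LCP = "pkoo" (length 4)

4


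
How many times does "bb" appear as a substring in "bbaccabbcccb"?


Searching for "bb" in "bbaccabbcccb"
Scanning each position:
  Position 0: "bb" => MATCH
  Position 1: "ba" => no
  Position 2: "ac" => no
  Position 3: "cc" => no
  Position 4: "ca" => no
  Position 5: "ab" => no
  Position 6: "bb" => MATCH
  Position 7: "bc" => no
  Position 8: "cc" => no
  Position 9: "cc" => no
  Position 10: "cb" => no
Total occurrences: 2

2


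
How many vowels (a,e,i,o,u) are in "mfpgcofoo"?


Input: mfpgcofoo
Checking each character:
  'm' at position 0: consonant
  'f' at position 1: consonant
  'p' at position 2: consonant
  'g' at position 3: consonant
  'c' at position 4: consonant
  'o' at position 5: vowel (running total: 1)
  'f' at position 6: consonant
  'o' at position 7: vowel (running total: 2)
  'o' at position 8: vowel (running total: 3)
Total vowels: 3

3


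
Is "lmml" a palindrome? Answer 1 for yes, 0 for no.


Input: lmml
Reversed: lmml
  Compare pos 0 ('l') with pos 3 ('l'): match
  Compare pos 1 ('m') with pos 2 ('m'): match
Result: palindrome

1


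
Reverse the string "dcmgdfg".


Input: dcmgdfg
Reading characters right to left:
  Position 6: 'g'
  Position 5: 'f'
  Position 4: 'd'
  Position 3: 'g'
  Position 2: 'm'
  Position 1: 'c'
  Position 0: 'd'
Reversed: gfdgmcd

gfdgmcd


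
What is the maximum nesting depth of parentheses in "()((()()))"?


Input: "()((()()))"
Tracking depth:
  Position 0 '(': depth becomes 1
  Position 1 ')': depth becomes 0
  Position 2 '(': depth becomes 1
  Position 3 '(': depth becomes 2
  Position 4 '(': depth becomes 3
  Position 5 ')': depth becomes 2
  Position 6 '(': depth becomes 3
  Position 7 ')': depth becomes 2
  Position 8 ')': depth becomes 1
  Position 9 ')': depth becomes 0
Maximum depth reached: 3

3


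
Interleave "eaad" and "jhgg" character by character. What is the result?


Interleaving "eaad" and "jhgg":
  Position 0: 'e' from first, 'j' from second => "ej"
  Position 1: 'a' from first, 'h' from second => "ah"
  Position 2: 'a' from first, 'g' from second => "ag"
  Position 3: 'd' from first, 'g' from second => "dg"
Result: ejahagdg

ejahagdg


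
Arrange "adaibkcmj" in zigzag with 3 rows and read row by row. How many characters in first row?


Zigzag "adaibkcmj" into 3 rows:
Placing characters:
  'a' => row 0
  'd' => row 1
  'a' => row 2
  'i' => row 1
  'b' => row 0
  'k' => row 1
  'c' => row 2
  'm' => row 1
  'j' => row 0
Rows:
  Row 0: "abj"
  Row 1: "dikm"
  Row 2: "ac"
First row length: 3

3


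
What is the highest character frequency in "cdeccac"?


Input: cdeccac
Character counts:
  'a': 1
  'c': 4
  'd': 1
  'e': 1
Maximum frequency: 4

4


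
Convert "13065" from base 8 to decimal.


Input: "13065" in base 8
Positional expansion:
  Digit '1' (value 1) x 8^4 = 4096
  Digit '3' (value 3) x 8^3 = 1536
  Digit '0' (value 0) x 8^2 = 0
  Digit '6' (value 6) x 8^1 = 48
  Digit '5' (value 5) x 8^0 = 5
Sum = 5685

5685


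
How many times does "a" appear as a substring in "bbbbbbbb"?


Searching for "a" in "bbbbbbbb"
Scanning each position:
  Position 0: "b" => no
  Position 1: "b" => no
  Position 2: "b" => no
  Position 3: "b" => no
  Position 4: "b" => no
  Position 5: "b" => no
  Position 6: "b" => no
  Position 7: "b" => no
Total occurrences: 0

0


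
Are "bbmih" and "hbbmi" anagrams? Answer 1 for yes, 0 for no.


Strings: "bbmih", "hbbmi"
Sorted first:  bbhim
Sorted second: bbhim
Sorted forms match => anagrams

1


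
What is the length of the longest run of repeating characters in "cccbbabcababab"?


Input: "cccbbabcababab"
Scanning for longest run:
  Position 1 ('c'): continues run of 'c', length=2
  Position 2 ('c'): continues run of 'c', length=3
  Position 3 ('b'): new char, reset run to 1
  Position 4 ('b'): continues run of 'b', length=2
  Position 5 ('a'): new char, reset run to 1
  Position 6 ('b'): new char, reset run to 1
  Position 7 ('c'): new char, reset run to 1
  Position 8 ('a'): new char, reset run to 1
  Position 9 ('b'): new char, reset run to 1
  Position 10 ('a'): new char, reset run to 1
  Position 11 ('b'): new char, reset run to 1
  Position 12 ('a'): new char, reset run to 1
  Position 13 ('b'): new char, reset run to 1
Longest run: 'c' with length 3

3


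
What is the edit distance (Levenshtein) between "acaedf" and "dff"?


Computing edit distance: "acaedf" -> "dff"
DP table:
           d    f    f
      0    1    2    3
  a   1    1    2    3
  c   2    2    2    3
  a   3    3    3    3
  e   4    4    4    4
  d   5    4    5    5
  f   6    5    4    5
Edit distance = dp[6][3] = 5

5


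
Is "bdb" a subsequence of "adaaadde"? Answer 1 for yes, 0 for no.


Check if "bdb" is a subsequence of "adaaadde"
Greedy scan:
  Position 0 ('a'): no match needed
  Position 1 ('d'): no match needed
  Position 2 ('a'): no match needed
  Position 3 ('a'): no match needed
  Position 4 ('a'): no match needed
  Position 5 ('d'): no match needed
  Position 6 ('d'): no match needed
  Position 7 ('e'): no match needed
Only matched 0/3 characters => not a subsequence

0


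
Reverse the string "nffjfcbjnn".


Input: nffjfcbjnn
Reading characters right to left:
  Position 9: 'n'
  Position 8: 'n'
  Position 7: 'j'
  Position 6: 'b'
  Position 5: 'c'
  Position 4: 'f'
  Position 3: 'j'
  Position 2: 'f'
  Position 1: 'f'
  Position 0: 'n'
Reversed: nnjbcfjffn

nnjbcfjffn


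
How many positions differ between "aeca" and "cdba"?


Comparing "aeca" and "cdba" position by position:
  Position 0: 'a' vs 'c' => DIFFER
  Position 1: 'e' vs 'd' => DIFFER
  Position 2: 'c' vs 'b' => DIFFER
  Position 3: 'a' vs 'a' => same
Positions that differ: 3

3


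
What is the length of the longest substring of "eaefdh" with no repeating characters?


Input: "eaefdh"
Sliding window (track last position of each char):
  Position 0 ('e'): window [0,0] length 1 -- new best
  Position 1 ('a'): window [0,1] length 2 -- new best
  Position 2 ('e'): repeat (last at 0), move window start to 1
  Position 2 ('e'): window [1,2] length 2
  Position 3 ('f'): window [1,3] length 3 -- new best
  Position 4 ('d'): window [1,4] length 4 -- new best
  Position 5 ('h'): window [1,5] length 5 -- new best
Longest substring with no repeats: "aefdh" with length 5

5


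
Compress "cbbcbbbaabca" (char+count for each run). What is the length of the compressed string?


Input: cbbcbbbaabca
Runs:
  'c' x 1 => "c1"
  'b' x 2 => "b2"
  'c' x 1 => "c1"
  'b' x 3 => "b3"
  'a' x 2 => "a2"
  'b' x 1 => "b1"
  'c' x 1 => "c1"
  'a' x 1 => "a1"
Compressed: "c1b2c1b3a2b1c1a1"
Compressed length: 16

16


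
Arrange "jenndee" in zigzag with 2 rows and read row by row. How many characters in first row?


Zigzag "jenndee" into 2 rows:
Placing characters:
  'j' => row 0
  'e' => row 1
  'n' => row 0
  'n' => row 1
  'd' => row 0
  'e' => row 1
  'e' => row 0
Rows:
  Row 0: "jnde"
  Row 1: "ene"
First row length: 4

4


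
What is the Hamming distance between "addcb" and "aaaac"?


Comparing "addcb" and "aaaac" position by position:
  Position 0: 'a' vs 'a' => same
  Position 1: 'd' vs 'a' => differ
  Position 2: 'd' vs 'a' => differ
  Position 3: 'c' vs 'a' => differ
  Position 4: 'b' vs 'c' => differ
Total differences (Hamming distance): 4

4


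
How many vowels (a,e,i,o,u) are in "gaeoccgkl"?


Input: gaeoccgkl
Checking each character:
  'g' at position 0: consonant
  'a' at position 1: vowel (running total: 1)
  'e' at position 2: vowel (running total: 2)
  'o' at position 3: vowel (running total: 3)
  'c' at position 4: consonant
  'c' at position 5: consonant
  'g' at position 6: consonant
  'k' at position 7: consonant
  'l' at position 8: consonant
Total vowels: 3

3


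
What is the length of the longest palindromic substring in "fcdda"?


Input: "fcdda"
Checking substrings for palindromes:
  [2:4] "dd" (len 2) => palindrome
Longest palindromic substring: "dd" with length 2

2


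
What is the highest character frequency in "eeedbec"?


Input: eeedbec
Character counts:
  'b': 1
  'c': 1
  'd': 1
  'e': 4
Maximum frequency: 4

4


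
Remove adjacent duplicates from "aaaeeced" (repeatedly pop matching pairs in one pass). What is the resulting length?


Input: aaaeeced
Stack-based adjacent duplicate removal:
  Read 'a': push. Stack: a
  Read 'a': matches stack top 'a' => pop. Stack: (empty)
  Read 'a': push. Stack: a
  Read 'e': push. Stack: ae
  Read 'e': matches stack top 'e' => pop. Stack: a
  Read 'c': push. Stack: ac
  Read 'e': push. Stack: ace
  Read 'd': push. Stack: aced
Final stack: "aced" (length 4)

4


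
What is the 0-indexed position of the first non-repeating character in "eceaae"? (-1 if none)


Input: eceaae
Character frequencies:
  'a': 2
  'c': 1
  'e': 3
Scanning left to right for freq == 1:
  Position 0 ('e'): freq=3, skip
  Position 1 ('c'): unique! => answer = 1

1


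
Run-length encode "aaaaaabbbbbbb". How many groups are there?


Input: aaaaaabbbbbbb
Scanning for consecutive runs:
  Group 1: 'a' x 6 (positions 0-5)
  Group 2: 'b' x 7 (positions 6-12)
Total groups: 2

2


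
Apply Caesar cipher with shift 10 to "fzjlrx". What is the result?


Caesar cipher: shift "fzjlrx" by 10
  'f' (pos 5) + 10 = pos 15 = 'p'
  'z' (pos 25) + 10 = pos 9 = 'j'
  'j' (pos 9) + 10 = pos 19 = 't'
  'l' (pos 11) + 10 = pos 21 = 'v'
  'r' (pos 17) + 10 = pos 1 = 'b'
  'x' (pos 23) + 10 = pos 7 = 'h'
Result: pjtvbh

pjtvbh


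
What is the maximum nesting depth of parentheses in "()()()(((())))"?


Input: "()()()(((())))"
Tracking depth:
  Position 0 '(': depth becomes 1
  Position 1 ')': depth becomes 0
  Position 2 '(': depth becomes 1
  Position 3 ')': depth becomes 0
  Position 4 '(': depth becomes 1
  Position 5 ')': depth becomes 0
  Position 6 '(': depth becomes 1
  Position 7 '(': depth becomes 2
  Position 8 '(': depth becomes 3
  Position 9 '(': depth becomes 4
  Position 10 ')': depth becomes 3
  Position 11 ')': depth becomes 2
  Position 12 ')': depth becomes 1
  Position 13 ')': depth becomes 0
Maximum depth reached: 4

4


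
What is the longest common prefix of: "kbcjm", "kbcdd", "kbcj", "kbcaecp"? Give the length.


Words: kbcjm, kbcdd, kbcj, kbcaecp
  Position 0: all 'k' => match
  Position 1: all 'b' => match
  Position 2: all 'c' => match
  Position 3: ('j', 'd', 'j', 'a') => mismatch, stop
LCP = "kbc" (length 3)

3


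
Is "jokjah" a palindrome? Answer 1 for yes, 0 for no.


Input: jokjah
Reversed: hajkoj
  Compare pos 0 ('j') with pos 5 ('h'): MISMATCH
  Compare pos 1 ('o') with pos 4 ('a'): MISMATCH
  Compare pos 2 ('k') with pos 3 ('j'): MISMATCH
Result: not a palindrome

0


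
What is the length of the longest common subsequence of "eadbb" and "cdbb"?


LCS of "eadbb" and "cdbb"
DP table:
           c    d    b    b
      0    0    0    0    0
  e   0    0    0    0    0
  a   0    0    0    0    0
  d   0    0    1    1    1
  b   0    0    1    2    2
  b   0    0    1    2    3
LCS length = dp[5][4] = 3

3


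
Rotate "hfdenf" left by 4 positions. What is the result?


Input: "hfdenf", rotate left by 4
First 4 characters: "hfde"
Remaining characters: "nf"
Concatenate remaining + first: "nf" + "hfde" = "nfhfde"

nfhfde


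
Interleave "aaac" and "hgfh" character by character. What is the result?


Interleaving "aaac" and "hgfh":
  Position 0: 'a' from first, 'h' from second => "ah"
  Position 1: 'a' from first, 'g' from second => "ag"
  Position 2: 'a' from first, 'f' from second => "af"
  Position 3: 'c' from first, 'h' from second => "ch"
Result: ahagafch

ahagafch


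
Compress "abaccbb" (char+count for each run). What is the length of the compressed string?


Input: abaccbb
Runs:
  'a' x 1 => "a1"
  'b' x 1 => "b1"
  'a' x 1 => "a1"
  'c' x 2 => "c2"
  'b' x 2 => "b2"
Compressed: "a1b1a1c2b2"
Compressed length: 10

10


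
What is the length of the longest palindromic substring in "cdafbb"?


Input: "cdafbb"
Checking substrings for palindromes:
  [4:6] "bb" (len 2) => palindrome
Longest palindromic substring: "bb" with length 2

2


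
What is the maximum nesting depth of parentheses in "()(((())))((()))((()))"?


Input: "()(((())))((()))((()))"
Tracking depth:
  Position 0 '(': depth becomes 1
  Position 1 ')': depth becomes 0
  Position 2 '(': depth becomes 1
  Position 3 '(': depth becomes 2
  Position 4 '(': depth becomes 3
  Position 5 '(': depth becomes 4
  Position 6 ')': depth becomes 3
  Position 7 ')': depth becomes 2
  Position 8 ')': depth becomes 1
  Position 9 ')': depth becomes 0
  Position 10 '(': depth becomes 1
  Position 11 '(': depth becomes 2
  Position 12 '(': depth becomes 3
  Position 13 ')': depth becomes 2
  Position 14 ')': depth becomes 1
  Position 15 ')': depth becomes 0
  Position 16 '(': depth becomes 1
  Position 17 '(': depth becomes 2
  Position 18 '(': depth becomes 3
  Position 19 ')': depth becomes 2
  Position 20 ')': depth becomes 1
  Position 21 ')': depth becomes 0
Maximum depth reached: 4

4


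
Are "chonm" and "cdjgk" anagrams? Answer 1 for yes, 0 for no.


Strings: "chonm", "cdjgk"
Sorted first:  chmno
Sorted second: cdgjk
Differ at position 1: 'h' vs 'd' => not anagrams

0


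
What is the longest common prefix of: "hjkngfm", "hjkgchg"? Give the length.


Words: hjkngfm, hjkgchg
  Position 0: all 'h' => match
  Position 1: all 'j' => match
  Position 2: all 'k' => match
  Position 3: ('n', 'g') => mismatch, stop
LCP = "hjk" (length 3)

3


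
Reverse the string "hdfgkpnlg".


Input: hdfgkpnlg
Reading characters right to left:
  Position 8: 'g'
  Position 7: 'l'
  Position 6: 'n'
  Position 5: 'p'
  Position 4: 'k'
  Position 3: 'g'
  Position 2: 'f'
  Position 1: 'd'
  Position 0: 'h'
Reversed: glnpkgfdh

glnpkgfdh


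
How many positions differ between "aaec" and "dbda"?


Comparing "aaec" and "dbda" position by position:
  Position 0: 'a' vs 'd' => DIFFER
  Position 1: 'a' vs 'b' => DIFFER
  Position 2: 'e' vs 'd' => DIFFER
  Position 3: 'c' vs 'a' => DIFFER
Positions that differ: 4

4


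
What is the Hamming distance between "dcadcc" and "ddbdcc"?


Comparing "dcadcc" and "ddbdcc" position by position:
  Position 0: 'd' vs 'd' => same
  Position 1: 'c' vs 'd' => differ
  Position 2: 'a' vs 'b' => differ
  Position 3: 'd' vs 'd' => same
  Position 4: 'c' vs 'c' => same
  Position 5: 'c' vs 'c' => same
Total differences (Hamming distance): 2

2


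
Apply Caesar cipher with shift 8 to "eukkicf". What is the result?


Caesar cipher: shift "eukkicf" by 8
  'e' (pos 4) + 8 = pos 12 = 'm'
  'u' (pos 20) + 8 = pos 2 = 'c'
  'k' (pos 10) + 8 = pos 18 = 's'
  'k' (pos 10) + 8 = pos 18 = 's'
  'i' (pos 8) + 8 = pos 16 = 'q'
  'c' (pos 2) + 8 = pos 10 = 'k'
  'f' (pos 5) + 8 = pos 13 = 'n'
Result: mcssqkn

mcssqkn


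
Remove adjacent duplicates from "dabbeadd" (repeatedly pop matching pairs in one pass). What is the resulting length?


Input: dabbeadd
Stack-based adjacent duplicate removal:
  Read 'd': push. Stack: d
  Read 'a': push. Stack: da
  Read 'b': push. Stack: dab
  Read 'b': matches stack top 'b' => pop. Stack: da
  Read 'e': push. Stack: dae
  Read 'a': push. Stack: daea
  Read 'd': push. Stack: daead
  Read 'd': matches stack top 'd' => pop. Stack: daea
Final stack: "daea" (length 4)

4


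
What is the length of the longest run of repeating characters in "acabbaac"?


Input: "acabbaac"
Scanning for longest run:
  Position 1 ('c'): new char, reset run to 1
  Position 2 ('a'): new char, reset run to 1
  Position 3 ('b'): new char, reset run to 1
  Position 4 ('b'): continues run of 'b', length=2
  Position 5 ('a'): new char, reset run to 1
  Position 6 ('a'): continues run of 'a', length=2
  Position 7 ('c'): new char, reset run to 1
Longest run: 'b' with length 2

2


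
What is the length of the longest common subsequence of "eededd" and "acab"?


LCS of "eededd" and "acab"
DP table:
           a    c    a    b
      0    0    0    0    0
  e   0    0    0    0    0
  e   0    0    0    0    0
  d   0    0    0    0    0
  e   0    0    0    0    0
  d   0    0    0    0    0
  d   0    0    0    0    0
LCS length = dp[6][4] = 0

0


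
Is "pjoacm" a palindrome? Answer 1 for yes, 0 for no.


Input: pjoacm
Reversed: mcaojp
  Compare pos 0 ('p') with pos 5 ('m'): MISMATCH
  Compare pos 1 ('j') with pos 4 ('c'): MISMATCH
  Compare pos 2 ('o') with pos 3 ('a'): MISMATCH
Result: not a palindrome

0


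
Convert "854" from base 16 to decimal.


Input: "854" in base 16
Positional expansion:
  Digit '8' (value 8) x 16^2 = 2048
  Digit '5' (value 5) x 16^1 = 80
  Digit '4' (value 4) x 16^0 = 4
Sum = 2132

2132


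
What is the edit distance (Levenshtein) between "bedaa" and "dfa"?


Computing edit distance: "bedaa" -> "dfa"
DP table:
           d    f    a
      0    1    2    3
  b   1    1    2    3
  e   2    2    2    3
  d   3    2    3    3
  a   4    3    3    3
  a   5    4    4    3
Edit distance = dp[5][3] = 3

3


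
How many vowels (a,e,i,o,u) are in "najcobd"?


Input: najcobd
Checking each character:
  'n' at position 0: consonant
  'a' at position 1: vowel (running total: 1)
  'j' at position 2: consonant
  'c' at position 3: consonant
  'o' at position 4: vowel (running total: 2)
  'b' at position 5: consonant
  'd' at position 6: consonant
Total vowels: 2

2


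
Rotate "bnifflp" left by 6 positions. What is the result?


Input: "bnifflp", rotate left by 6
First 6 characters: "bniffl"
Remaining characters: "p"
Concatenate remaining + first: "p" + "bniffl" = "pbniffl"

pbniffl


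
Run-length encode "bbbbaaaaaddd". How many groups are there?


Input: bbbbaaaaaddd
Scanning for consecutive runs:
  Group 1: 'b' x 4 (positions 0-3)
  Group 2: 'a' x 5 (positions 4-8)
  Group 3: 'd' x 3 (positions 9-11)
Total groups: 3

3


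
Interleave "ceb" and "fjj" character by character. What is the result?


Interleaving "ceb" and "fjj":
  Position 0: 'c' from first, 'f' from second => "cf"
  Position 1: 'e' from first, 'j' from second => "ej"
  Position 2: 'b' from first, 'j' from second => "bj"
Result: cfejbj

cfejbj


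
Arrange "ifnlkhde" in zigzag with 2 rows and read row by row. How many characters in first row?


Zigzag "ifnlkhde" into 2 rows:
Placing characters:
  'i' => row 0
  'f' => row 1
  'n' => row 0
  'l' => row 1
  'k' => row 0
  'h' => row 1
  'd' => row 0
  'e' => row 1
Rows:
  Row 0: "inkd"
  Row 1: "flhe"
First row length: 4

4


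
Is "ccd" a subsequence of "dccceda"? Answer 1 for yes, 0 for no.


Check if "ccd" is a subsequence of "dccceda"
Greedy scan:
  Position 0 ('d'): no match needed
  Position 1 ('c'): matches sub[0] = 'c'
  Position 2 ('c'): matches sub[1] = 'c'
  Position 3 ('c'): no match needed
  Position 4 ('e'): no match needed
  Position 5 ('d'): matches sub[2] = 'd'
  Position 6 ('a'): no match needed
All 3 characters matched => is a subsequence

1


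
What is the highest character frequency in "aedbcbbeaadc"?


Input: aedbcbbeaadc
Character counts:
  'a': 3
  'b': 3
  'c': 2
  'd': 2
  'e': 2
Maximum frequency: 3

3


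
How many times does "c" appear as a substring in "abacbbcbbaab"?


Searching for "c" in "abacbbcbbaab"
Scanning each position:
  Position 0: "a" => no
  Position 1: "b" => no
  Position 2: "a" => no
  Position 3: "c" => MATCH
  Position 4: "b" => no
  Position 5: "b" => no
  Position 6: "c" => MATCH
  Position 7: "b" => no
  Position 8: "b" => no
  Position 9: "a" => no
  Position 10: "a" => no
  Position 11: "b" => no
Total occurrences: 2

2


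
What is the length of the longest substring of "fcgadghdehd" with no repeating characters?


Input: "fcgadghdehd"
Sliding window (track last position of each char):
  Position 0 ('f'): window [0,0] length 1 -- new best
  Position 1 ('c'): window [0,1] length 2 -- new best
  Position 2 ('g'): window [0,2] length 3 -- new best
  Position 3 ('a'): window [0,3] length 4 -- new best
  Position 4 ('d'): window [0,4] length 5 -- new best
  Position 5 ('g'): repeat (last at 2), move window start to 3
  Position 5 ('g'): window [3,5] length 3
  Position 6 ('h'): window [3,6] length 4
  Position 7 ('d'): repeat (last at 4), move window start to 5
  Position 7 ('d'): window [5,7] length 3
  Position 8 ('e'): window [5,8] length 4
  Position 9 ('h'): repeat (last at 6), move window start to 7
  Position 9 ('h'): window [7,9] length 3
  Position 10 ('d'): repeat (last at 7), move window start to 8
  Position 10 ('d'): window [8,10] length 3
Longest substring with no repeats: "fcgad" with length 5

5


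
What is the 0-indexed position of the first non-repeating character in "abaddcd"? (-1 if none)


Input: abaddcd
Character frequencies:
  'a': 2
  'b': 1
  'c': 1
  'd': 3
Scanning left to right for freq == 1:
  Position 0 ('a'): freq=2, skip
  Position 1 ('b'): unique! => answer = 1

1


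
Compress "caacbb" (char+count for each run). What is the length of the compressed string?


Input: caacbb
Runs:
  'c' x 1 => "c1"
  'a' x 2 => "a2"
  'c' x 1 => "c1"
  'b' x 2 => "b2"
Compressed: "c1a2c1b2"
Compressed length: 8

8


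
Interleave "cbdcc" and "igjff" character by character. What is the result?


Interleaving "cbdcc" and "igjff":
  Position 0: 'c' from first, 'i' from second => "ci"
  Position 1: 'b' from first, 'g' from second => "bg"
  Position 2: 'd' from first, 'j' from second => "dj"
  Position 3: 'c' from first, 'f' from second => "cf"
  Position 4: 'c' from first, 'f' from second => "cf"
Result: cibgdjcfcf

cibgdjcfcf


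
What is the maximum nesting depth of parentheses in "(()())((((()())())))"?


Input: "(()())((((()())())))"
Tracking depth:
  Position 0 '(': depth becomes 1
  Position 1 '(': depth becomes 2
  Position 2 ')': depth becomes 1
  Position 3 '(': depth becomes 2
  Position 4 ')': depth becomes 1
  Position 5 ')': depth becomes 0
  Position 6 '(': depth becomes 1
  Position 7 '(': depth becomes 2
  Position 8 '(': depth becomes 3
  Position 9 '(': depth becomes 4
  Position 10 '(': depth becomes 5
  Position 11 ')': depth becomes 4
  Position 12 '(': depth becomes 5
  Position 13 ')': depth becomes 4
  Position 14 ')': depth becomes 3
  Position 15 '(': depth becomes 4
  Position 16 ')': depth becomes 3
  Position 17 ')': depth becomes 2
  Position 18 ')': depth becomes 1
  Position 19 ')': depth becomes 0
Maximum depth reached: 5

5


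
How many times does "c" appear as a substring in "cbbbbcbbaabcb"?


Searching for "c" in "cbbbbcbbaabcb"
Scanning each position:
  Position 0: "c" => MATCH
  Position 1: "b" => no
  Position 2: "b" => no
  Position 3: "b" => no
  Position 4: "b" => no
  Position 5: "c" => MATCH
  Position 6: "b" => no
  Position 7: "b" => no
  Position 8: "a" => no
  Position 9: "a" => no
  Position 10: "b" => no
  Position 11: "c" => MATCH
  Position 12: "b" => no
Total occurrences: 3

3


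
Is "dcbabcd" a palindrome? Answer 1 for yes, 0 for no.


Input: dcbabcd
Reversed: dcbabcd
  Compare pos 0 ('d') with pos 6 ('d'): match
  Compare pos 1 ('c') with pos 5 ('c'): match
  Compare pos 2 ('b') with pos 4 ('b'): match
Result: palindrome

1


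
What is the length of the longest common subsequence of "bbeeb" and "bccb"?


LCS of "bbeeb" and "bccb"
DP table:
           b    c    c    b
      0    0    0    0    0
  b   0    1    1    1    1
  b   0    1    1    1    2
  e   0    1    1    1    2
  e   0    1    1    1    2
  b   0    1    1    1    2
LCS length = dp[5][4] = 2

2


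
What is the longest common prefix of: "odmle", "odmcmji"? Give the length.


Words: odmle, odmcmji
  Position 0: all 'o' => match
  Position 1: all 'd' => match
  Position 2: all 'm' => match
  Position 3: ('l', 'c') => mismatch, stop
LCP = "odm" (length 3)

3


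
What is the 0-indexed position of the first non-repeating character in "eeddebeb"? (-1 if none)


Input: eeddebeb
Character frequencies:
  'b': 2
  'd': 2
  'e': 4
Scanning left to right for freq == 1:
  Position 0 ('e'): freq=4, skip
  Position 1 ('e'): freq=4, skip
  Position 2 ('d'): freq=2, skip
  Position 3 ('d'): freq=2, skip
  Position 4 ('e'): freq=4, skip
  Position 5 ('b'): freq=2, skip
  Position 6 ('e'): freq=4, skip
  Position 7 ('b'): freq=2, skip
  No unique character found => answer = -1

-1


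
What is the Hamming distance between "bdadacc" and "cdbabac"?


Comparing "bdadacc" and "cdbabac" position by position:
  Position 0: 'b' vs 'c' => differ
  Position 1: 'd' vs 'd' => same
  Position 2: 'a' vs 'b' => differ
  Position 3: 'd' vs 'a' => differ
  Position 4: 'a' vs 'b' => differ
  Position 5: 'c' vs 'a' => differ
  Position 6: 'c' vs 'c' => same
Total differences (Hamming distance): 5

5


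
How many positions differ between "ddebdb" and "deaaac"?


Comparing "ddebdb" and "deaaac" position by position:
  Position 0: 'd' vs 'd' => same
  Position 1: 'd' vs 'e' => DIFFER
  Position 2: 'e' vs 'a' => DIFFER
  Position 3: 'b' vs 'a' => DIFFER
  Position 4: 'd' vs 'a' => DIFFER
  Position 5: 'b' vs 'c' => DIFFER
Positions that differ: 5

5


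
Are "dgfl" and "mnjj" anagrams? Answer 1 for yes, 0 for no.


Strings: "dgfl", "mnjj"
Sorted first:  dfgl
Sorted second: jjmn
Differ at position 0: 'd' vs 'j' => not anagrams

0


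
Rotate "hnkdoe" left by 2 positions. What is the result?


Input: "hnkdoe", rotate left by 2
First 2 characters: "hn"
Remaining characters: "kdoe"
Concatenate remaining + first: "kdoe" + "hn" = "kdoehn"

kdoehn


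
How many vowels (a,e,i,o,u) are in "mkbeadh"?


Input: mkbeadh
Checking each character:
  'm' at position 0: consonant
  'k' at position 1: consonant
  'b' at position 2: consonant
  'e' at position 3: vowel (running total: 1)
  'a' at position 4: vowel (running total: 2)
  'd' at position 5: consonant
  'h' at position 6: consonant
Total vowels: 2

2


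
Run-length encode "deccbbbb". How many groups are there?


Input: deccbbbb
Scanning for consecutive runs:
  Group 1: 'd' x 1 (positions 0-0)
  Group 2: 'e' x 1 (positions 1-1)
  Group 3: 'c' x 2 (positions 2-3)
  Group 4: 'b' x 4 (positions 4-7)
Total groups: 4

4


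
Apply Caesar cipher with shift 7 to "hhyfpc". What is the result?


Caesar cipher: shift "hhyfpc" by 7
  'h' (pos 7) + 7 = pos 14 = 'o'
  'h' (pos 7) + 7 = pos 14 = 'o'
  'y' (pos 24) + 7 = pos 5 = 'f'
  'f' (pos 5) + 7 = pos 12 = 'm'
  'p' (pos 15) + 7 = pos 22 = 'w'
  'c' (pos 2) + 7 = pos 9 = 'j'
Result: oofmwj

oofmwj


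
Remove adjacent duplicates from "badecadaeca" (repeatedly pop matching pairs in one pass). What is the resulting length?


Input: badecadaeca
Stack-based adjacent duplicate removal:
  Read 'b': push. Stack: b
  Read 'a': push. Stack: ba
  Read 'd': push. Stack: bad
  Read 'e': push. Stack: bade
  Read 'c': push. Stack: badec
  Read 'a': push. Stack: badeca
  Read 'd': push. Stack: badecad
  Read 'a': push. Stack: badecada
  Read 'e': push. Stack: badecadae
  Read 'c': push. Stack: badecadaec
  Read 'a': push. Stack: badecadaeca
Final stack: "badecadaeca" (length 11)

11


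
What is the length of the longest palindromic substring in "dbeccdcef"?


Input: "dbeccdcef"
Checking substrings for palindromes:
  [4:7] "cdc" (len 3) => palindrome
  [3:5] "cc" (len 2) => palindrome
Longest palindromic substring: "cdc" with length 3

3


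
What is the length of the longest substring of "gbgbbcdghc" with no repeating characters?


Input: "gbgbbcdghc"
Sliding window (track last position of each char):
  Position 0 ('g'): window [0,0] length 1 -- new best
  Position 1 ('b'): window [0,1] length 2 -- new best
  Position 2 ('g'): repeat (last at 0), move window start to 1
  Position 2 ('g'): window [1,2] length 2
  Position 3 ('b'): repeat (last at 1), move window start to 2
  Position 3 ('b'): window [2,3] length 2
  Position 4 ('b'): repeat (last at 3), move window start to 4
  Position 4 ('b'): window [4,4] length 1
  Position 5 ('c'): window [4,5] length 2
  Position 6 ('d'): window [4,6] length 3 -- new best
  Position 7 ('g'): window [4,7] length 4 -- new best
  Position 8 ('h'): window [4,8] length 5 -- new best
  Position 9 ('c'): repeat (last at 5), move window start to 6
  Position 9 ('c'): window [6,9] length 4
Longest substring with no repeats: "bcdgh" with length 5

5


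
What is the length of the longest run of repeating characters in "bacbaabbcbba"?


Input: "bacbaabbcbba"
Scanning for longest run:
  Position 1 ('a'): new char, reset run to 1
  Position 2 ('c'): new char, reset run to 1
  Position 3 ('b'): new char, reset run to 1
  Position 4 ('a'): new char, reset run to 1
  Position 5 ('a'): continues run of 'a', length=2
  Position 6 ('b'): new char, reset run to 1
  Position 7 ('b'): continues run of 'b', length=2
  Position 8 ('c'): new char, reset run to 1
  Position 9 ('b'): new char, reset run to 1
  Position 10 ('b'): continues run of 'b', length=2
  Position 11 ('a'): new char, reset run to 1
Longest run: 'a' with length 2

2


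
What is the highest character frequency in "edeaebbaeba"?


Input: edeaebbaeba
Character counts:
  'a': 3
  'b': 3
  'd': 1
  'e': 4
Maximum frequency: 4

4


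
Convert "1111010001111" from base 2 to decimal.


Input: "1111010001111" in base 2
Positional expansion:
  Digit '1' (value 1) x 2^12 = 4096
  Digit '1' (value 1) x 2^11 = 2048
  Digit '1' (value 1) x 2^10 = 1024
  Digit '1' (value 1) x 2^9 = 512
  Digit '0' (value 0) x 2^8 = 0
  Digit '1' (value 1) x 2^7 = 128
  Digit '0' (value 0) x 2^6 = 0
  Digit '0' (value 0) x 2^5 = 0
  Digit '0' (value 0) x 2^4 = 0
  Digit '1' (value 1) x 2^3 = 8
  Digit '1' (value 1) x 2^2 = 4
  Digit '1' (value 1) x 2^1 = 2
  Digit '1' (value 1) x 2^0 = 1
Sum = 7823

7823


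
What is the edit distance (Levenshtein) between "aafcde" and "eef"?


Computing edit distance: "aafcde" -> "eef"
DP table:
           e    e    f
      0    1    2    3
  a   1    1    2    3
  a   2    2    2    3
  f   3    3    3    2
  c   4    4    4    3
  d   5    5    5    4
  e   6    5    5    5
Edit distance = dp[6][3] = 5

5


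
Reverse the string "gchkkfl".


Input: gchkkfl
Reading characters right to left:
  Position 6: 'l'
  Position 5: 'f'
  Position 4: 'k'
  Position 3: 'k'
  Position 2: 'h'
  Position 1: 'c'
  Position 0: 'g'
Reversed: lfkkhcg

lfkkhcg


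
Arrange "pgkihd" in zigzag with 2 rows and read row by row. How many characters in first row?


Zigzag "pgkihd" into 2 rows:
Placing characters:
  'p' => row 0
  'g' => row 1
  'k' => row 0
  'i' => row 1
  'h' => row 0
  'd' => row 1
Rows:
  Row 0: "pkh"
  Row 1: "gid"
First row length: 3

3


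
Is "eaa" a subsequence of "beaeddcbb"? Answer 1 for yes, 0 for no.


Check if "eaa" is a subsequence of "beaeddcbb"
Greedy scan:
  Position 0 ('b'): no match needed
  Position 1 ('e'): matches sub[0] = 'e'
  Position 2 ('a'): matches sub[1] = 'a'
  Position 3 ('e'): no match needed
  Position 4 ('d'): no match needed
  Position 5 ('d'): no match needed
  Position 6 ('c'): no match needed
  Position 7 ('b'): no match needed
  Position 8 ('b'): no match needed
Only matched 2/3 characters => not a subsequence

0


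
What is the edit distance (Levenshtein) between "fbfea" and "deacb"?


Computing edit distance: "fbfea" -> "deacb"
DP table:
           d    e    a    c    b
      0    1    2    3    4    5
  f   1    1    2    3    4    5
  b   2    2    2    3    4    4
  f   3    3    3    3    4    5
  e   4    4    3    4    4    5
  a   5    5    4    3    4    5
Edit distance = dp[5][5] = 5

5


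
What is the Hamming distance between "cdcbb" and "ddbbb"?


Comparing "cdcbb" and "ddbbb" position by position:
  Position 0: 'c' vs 'd' => differ
  Position 1: 'd' vs 'd' => same
  Position 2: 'c' vs 'b' => differ
  Position 3: 'b' vs 'b' => same
  Position 4: 'b' vs 'b' => same
Total differences (Hamming distance): 2

2


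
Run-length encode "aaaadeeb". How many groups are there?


Input: aaaadeeb
Scanning for consecutive runs:
  Group 1: 'a' x 4 (positions 0-3)
  Group 2: 'd' x 1 (positions 4-4)
  Group 3: 'e' x 2 (positions 5-6)
  Group 4: 'b' x 1 (positions 7-7)
Total groups: 4

4


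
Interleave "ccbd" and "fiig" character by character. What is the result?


Interleaving "ccbd" and "fiig":
  Position 0: 'c' from first, 'f' from second => "cf"
  Position 1: 'c' from first, 'i' from second => "ci"
  Position 2: 'b' from first, 'i' from second => "bi"
  Position 3: 'd' from first, 'g' from second => "dg"
Result: cfcibidg

cfcibidg


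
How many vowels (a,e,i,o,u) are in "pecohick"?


Input: pecohick
Checking each character:
  'p' at position 0: consonant
  'e' at position 1: vowel (running total: 1)
  'c' at position 2: consonant
  'o' at position 3: vowel (running total: 2)
  'h' at position 4: consonant
  'i' at position 5: vowel (running total: 3)
  'c' at position 6: consonant
  'k' at position 7: consonant
Total vowels: 3

3


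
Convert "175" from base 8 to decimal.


Input: "175" in base 8
Positional expansion:
  Digit '1' (value 1) x 8^2 = 64
  Digit '7' (value 7) x 8^1 = 56
  Digit '5' (value 5) x 8^0 = 5
Sum = 125

125


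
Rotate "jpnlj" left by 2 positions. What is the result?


Input: "jpnlj", rotate left by 2
First 2 characters: "jp"
Remaining characters: "nlj"
Concatenate remaining + first: "nlj" + "jp" = "nljjp"

nljjp


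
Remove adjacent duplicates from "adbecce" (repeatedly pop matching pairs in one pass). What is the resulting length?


Input: adbecce
Stack-based adjacent duplicate removal:
  Read 'a': push. Stack: a
  Read 'd': push. Stack: ad
  Read 'b': push. Stack: adb
  Read 'e': push. Stack: adbe
  Read 'c': push. Stack: adbec
  Read 'c': matches stack top 'c' => pop. Stack: adbe
  Read 'e': matches stack top 'e' => pop. Stack: adb
Final stack: "adb" (length 3)

3
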